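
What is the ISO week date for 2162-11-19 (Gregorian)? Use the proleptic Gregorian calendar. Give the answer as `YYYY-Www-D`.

The weekday is Friday (ISO weekday 5).
That Friday belongs to ISO week 46 of ISO year 2162.

2162-W46-5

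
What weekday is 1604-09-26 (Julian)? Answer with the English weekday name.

Wednesday

In the Gregorian calendar this is 6 October 1604 (JDN 2307188).
Since JDN mod 7 = 2 (0 = Monday), the day is Wednesday.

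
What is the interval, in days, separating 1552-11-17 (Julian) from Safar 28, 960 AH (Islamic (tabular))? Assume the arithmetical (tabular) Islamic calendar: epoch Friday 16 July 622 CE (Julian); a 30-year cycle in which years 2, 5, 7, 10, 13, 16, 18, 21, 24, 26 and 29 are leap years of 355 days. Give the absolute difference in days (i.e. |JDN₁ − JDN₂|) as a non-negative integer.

JDN of the first date = 2288247.
JDN of the second date = 2288335.
|2288335 − 2288247| = 88.

88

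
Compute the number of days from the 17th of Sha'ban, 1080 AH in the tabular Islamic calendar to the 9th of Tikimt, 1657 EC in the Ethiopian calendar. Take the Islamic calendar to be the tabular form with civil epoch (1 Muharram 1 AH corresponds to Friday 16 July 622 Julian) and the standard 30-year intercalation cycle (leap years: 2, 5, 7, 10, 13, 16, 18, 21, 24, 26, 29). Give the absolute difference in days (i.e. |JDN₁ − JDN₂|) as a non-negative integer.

1912

First date → JDN 2331025; second date → JDN 2329113.
The interval is |2331025 − 2329113| = 1912 days.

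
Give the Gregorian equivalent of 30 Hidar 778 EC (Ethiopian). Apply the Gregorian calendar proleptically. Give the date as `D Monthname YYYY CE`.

30 November 785 CE

Both dates share Julian Day Number 2008109; in the Gregorian calendar that is 30 November 785 CE.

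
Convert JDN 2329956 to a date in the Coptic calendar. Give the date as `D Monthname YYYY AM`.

2 Meshir 1383 AM

JDN 2329956 is 6 February 1667 in the Gregorian calendar.
In the Coptic calendar that day is 2 Meshir 1383 AM.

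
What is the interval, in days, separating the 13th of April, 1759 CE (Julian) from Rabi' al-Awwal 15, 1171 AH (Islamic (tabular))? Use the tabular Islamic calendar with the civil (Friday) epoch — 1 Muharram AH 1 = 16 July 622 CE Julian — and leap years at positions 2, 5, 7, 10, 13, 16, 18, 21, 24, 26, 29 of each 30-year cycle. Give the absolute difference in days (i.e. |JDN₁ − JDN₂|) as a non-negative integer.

513

JDN of the first date = 2363635.
JDN of the second date = 2363122.
|2363122 − 2363635| = 513.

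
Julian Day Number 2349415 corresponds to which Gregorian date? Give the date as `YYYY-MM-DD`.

1720-05-18

Counting from JDN 2299161 = 15 Oct 1582 gives an offset of 50254 days.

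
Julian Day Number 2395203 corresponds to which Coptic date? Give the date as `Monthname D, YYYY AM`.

Thout 19, 1562 AM

JDN 2395203 is 28 September 1845 in the Gregorian calendar.
In the Coptic calendar that day is Thout 19, 1562 AM.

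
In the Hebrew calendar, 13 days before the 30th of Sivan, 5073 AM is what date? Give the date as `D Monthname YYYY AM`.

The starting date is JDN 2200807; 2200807 − 13 = 2200794.
JDN 2200794 corresponds to 17 Sivan 5073 AM.

17 Sivan 5073 AM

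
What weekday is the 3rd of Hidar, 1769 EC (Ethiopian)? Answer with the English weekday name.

Sunday

This is JDN 2370045 (10 November 1776 Gregorian).
2370045 ≡ 6 (mod 7); counting from Monday = 0 gives Sunday.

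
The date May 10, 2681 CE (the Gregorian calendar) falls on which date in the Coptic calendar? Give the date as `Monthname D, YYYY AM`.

Julian Day Number of the source date = 2700405.
Converting JDN 2700405 to the Coptic calendar gives 27 Parmouti 2397 AM.

Parmouti 27, 2397 AM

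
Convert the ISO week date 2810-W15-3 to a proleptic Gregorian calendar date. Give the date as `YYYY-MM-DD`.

ISO week 1 of 2810 is the week containing the first Thursday of 2810.
Week 15, day 3 (Wednesday) lands on 2810-04-14.

2810-04-14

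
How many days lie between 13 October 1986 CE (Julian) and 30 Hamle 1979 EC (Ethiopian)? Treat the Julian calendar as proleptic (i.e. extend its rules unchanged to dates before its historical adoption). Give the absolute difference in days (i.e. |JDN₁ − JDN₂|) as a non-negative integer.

First date → JDN 2446730; second date → JDN 2447014.
The interval is |2446730 − 2447014| = 284 days.

284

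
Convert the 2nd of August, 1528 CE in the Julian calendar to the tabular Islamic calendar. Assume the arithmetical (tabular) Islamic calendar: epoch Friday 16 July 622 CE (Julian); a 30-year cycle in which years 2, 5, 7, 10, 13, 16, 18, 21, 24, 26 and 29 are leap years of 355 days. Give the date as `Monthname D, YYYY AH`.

Julian Day Number of the source date = 2279374.
Converting JDN 2279374 to the tabular Islamic calendar gives 16 Dhu al-Qa'dah 934 AH.

Dhu al-Qa'dah 16, 934 AH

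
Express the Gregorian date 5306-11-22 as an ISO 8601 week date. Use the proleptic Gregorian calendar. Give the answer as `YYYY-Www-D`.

5306-W47-1

The weekday is Monday (ISO weekday 1).
That Monday belongs to ISO week 47 of ISO year 5306.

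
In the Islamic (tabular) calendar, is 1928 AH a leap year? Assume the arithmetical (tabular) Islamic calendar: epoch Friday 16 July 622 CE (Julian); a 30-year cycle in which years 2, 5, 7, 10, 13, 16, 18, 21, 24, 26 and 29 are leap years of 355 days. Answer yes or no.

Year 1928 AH is year 8 of its 30-year cycle; leap positions are 2, 5, 7, 10, 13, 16, 18, 21, 24, 26, 29, so it is a common year (354 days).

no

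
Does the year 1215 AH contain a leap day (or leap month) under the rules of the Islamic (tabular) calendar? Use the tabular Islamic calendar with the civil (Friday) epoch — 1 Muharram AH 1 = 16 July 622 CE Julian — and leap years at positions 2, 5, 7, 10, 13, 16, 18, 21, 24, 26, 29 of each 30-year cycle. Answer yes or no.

no

Year 1215 AH is year 15 of its 30-year cycle; leap positions are 2, 5, 7, 10, 13, 16, 18, 21, 24, 26, 29, so it is a common year (354 days).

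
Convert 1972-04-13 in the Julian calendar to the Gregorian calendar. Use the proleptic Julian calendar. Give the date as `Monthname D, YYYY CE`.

The Julian–Gregorian offset here is 13 days (Julian trailing).
13 April 1972 Julian + 13 days → 26 April 1972 Gregorian.

April 26, 1972 CE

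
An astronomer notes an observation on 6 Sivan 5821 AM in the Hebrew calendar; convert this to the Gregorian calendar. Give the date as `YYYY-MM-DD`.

2061-05-25

Both dates share Julian Day Number 2473970; in the Gregorian calendar that is 25 May 2061 CE.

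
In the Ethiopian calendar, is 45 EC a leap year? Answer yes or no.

no

45 mod 4 = 1; in the Ethiopian calendar a year is leap when year mod 4 = 3, so it is a common year.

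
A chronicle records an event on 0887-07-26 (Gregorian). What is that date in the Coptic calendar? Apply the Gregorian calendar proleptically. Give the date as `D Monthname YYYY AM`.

28 Epip 603 AM

Julian Day Number of the source date = 2045237.
Converting JDN 2045237 to the Coptic calendar gives 28 Epip 603 AM.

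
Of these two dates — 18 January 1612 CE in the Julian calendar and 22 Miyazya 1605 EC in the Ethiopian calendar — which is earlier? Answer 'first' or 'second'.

first

The two dates have Julian Day Numbers 2309858 and 2310313 respectively.
Since 2309858 < 2310313, the first date comes first.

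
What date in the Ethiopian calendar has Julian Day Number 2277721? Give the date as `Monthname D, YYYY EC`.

JDN 2277721 is 2 February 1524 in the proleptic Gregorian calendar.
In the Ethiopian calendar that day is Tir 27, 1516 EC.

Tir 27, 1516 EC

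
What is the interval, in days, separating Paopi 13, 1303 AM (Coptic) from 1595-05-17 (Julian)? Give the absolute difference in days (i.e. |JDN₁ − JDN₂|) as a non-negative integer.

3141

First date → JDN 2300627; second date → JDN 2303768.
The interval is |2300627 − 2303768| = 3141 days.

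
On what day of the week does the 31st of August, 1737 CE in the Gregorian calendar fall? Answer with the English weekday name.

Saturday

JDN 2355729 mod 7 = 5, and JDN 0 was a Monday, so this is a Saturday.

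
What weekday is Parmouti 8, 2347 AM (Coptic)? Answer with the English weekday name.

This is JDN 2682123 (21 April 2631 Gregorian).
JDN 2682123 mod 7 = 3, and JDN 0 was a Monday, so this is a Thursday.

Thursday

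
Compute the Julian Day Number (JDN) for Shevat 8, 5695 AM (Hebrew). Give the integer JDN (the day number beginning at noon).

2427815

In the Gregorian calendar the same day is 12 January 1935.
JDN 2451545 is 1 January 2000 CE (Gregorian); the target day is −23730 days from there, so JDN = 2427815.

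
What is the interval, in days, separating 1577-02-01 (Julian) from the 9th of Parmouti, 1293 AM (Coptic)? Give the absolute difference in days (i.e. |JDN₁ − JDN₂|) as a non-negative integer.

62

JDN of the first date = 2297089.
JDN of the second date = 2297151.
|2297151 − 2297089| = 62.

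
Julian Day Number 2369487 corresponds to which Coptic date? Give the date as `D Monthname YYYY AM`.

The Gregorian equivalent of JDN 2369487 is 2 May 1775.
In the Coptic calendar that day is 26 Parmouti 1491 AM.

26 Parmouti 1491 AM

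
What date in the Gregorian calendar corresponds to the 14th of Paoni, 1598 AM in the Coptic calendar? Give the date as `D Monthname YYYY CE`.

Julian Day Number of the source date = 2408617.
Converting JDN 2408617 to the Gregorian calendar gives 20 June 1882 CE.

20 June 1882 CE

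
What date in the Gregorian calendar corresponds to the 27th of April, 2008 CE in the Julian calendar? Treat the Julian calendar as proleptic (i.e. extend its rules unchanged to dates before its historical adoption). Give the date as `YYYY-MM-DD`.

At this point the Julian calendar is 13 days behind the Gregorian.
27 April 2008 Julian + 13 days → 10 May 2008 Gregorian.

2008-05-10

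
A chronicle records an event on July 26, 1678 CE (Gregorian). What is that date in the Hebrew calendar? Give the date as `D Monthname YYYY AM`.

7 Av 5438 AM

Both dates share Julian Day Number 2334144; in the Hebrew calendar that is 7 Av 5438 AM.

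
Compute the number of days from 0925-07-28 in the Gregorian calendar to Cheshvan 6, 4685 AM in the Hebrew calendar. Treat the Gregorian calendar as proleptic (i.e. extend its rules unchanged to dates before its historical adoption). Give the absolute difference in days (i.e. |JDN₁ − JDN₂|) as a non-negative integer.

First date → JDN 2059118; second date → JDN 2058829.
The interval is |2059118 − 2058829| = 289 days.

289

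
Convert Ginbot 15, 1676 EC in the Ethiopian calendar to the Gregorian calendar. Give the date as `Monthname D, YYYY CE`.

May 20, 1684 CE

Both dates share Julian Day Number 2336269; in the Gregorian calendar that is 20 May 1684 CE.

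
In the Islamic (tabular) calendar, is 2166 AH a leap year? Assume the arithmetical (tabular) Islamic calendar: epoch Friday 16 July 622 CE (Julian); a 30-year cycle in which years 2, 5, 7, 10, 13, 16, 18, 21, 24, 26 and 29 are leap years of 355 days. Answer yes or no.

no

Year 2166 AH is year 6 of its 30-year cycle; leap positions are 2, 5, 7, 10, 13, 16, 18, 21, 24, 26, 29, so it is a common year (354 days).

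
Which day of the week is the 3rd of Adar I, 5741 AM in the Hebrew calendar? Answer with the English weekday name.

Saturday

This is JDN 2444643 (7 February 1981 Gregorian).
Since JDN mod 7 = 5 (0 = Monday), the day is Saturday.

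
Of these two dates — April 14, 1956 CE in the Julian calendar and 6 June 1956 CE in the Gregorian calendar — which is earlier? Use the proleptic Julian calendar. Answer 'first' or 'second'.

first

Converting both to JDN: 2435591 vs 2435631; the smaller is the first.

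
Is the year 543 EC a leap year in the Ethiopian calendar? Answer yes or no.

543 mod 4 = 3; in the Ethiopian calendar a year is leap when year mod 4 = 3, so it is a leap year.

yes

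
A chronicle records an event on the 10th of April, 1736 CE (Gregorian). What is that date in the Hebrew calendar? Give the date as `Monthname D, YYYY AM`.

Nisan 29, 5496 AM

Both dates share Julian Day Number 2355221; in the Hebrew calendar that is 29 Nisan 5496 AM.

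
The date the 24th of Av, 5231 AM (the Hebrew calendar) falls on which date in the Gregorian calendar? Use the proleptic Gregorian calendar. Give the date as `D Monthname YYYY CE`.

Julian Day Number of the source date = 2258563.
Converting JDN 2258563 to the Gregorian calendar gives 20 August 1471 CE.

20 August 1471 CE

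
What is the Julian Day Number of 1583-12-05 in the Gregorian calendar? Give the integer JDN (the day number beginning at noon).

JDN 2400001 is 17 November 1858 CE (Gregorian), MJD 0; the target day is −100424 days from there, so JDN = 2299577.

2299577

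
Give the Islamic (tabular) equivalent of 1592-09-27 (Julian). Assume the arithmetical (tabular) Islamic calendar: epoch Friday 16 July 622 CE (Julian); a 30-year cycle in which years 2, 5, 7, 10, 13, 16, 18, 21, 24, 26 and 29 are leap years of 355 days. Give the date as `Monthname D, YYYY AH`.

Both dates share Julian Day Number 2302806; in the tabular Islamic calendar that is 30 Dhu al-Hijjah 1000 AH.

Dhu al-Hijjah 30, 1000 AH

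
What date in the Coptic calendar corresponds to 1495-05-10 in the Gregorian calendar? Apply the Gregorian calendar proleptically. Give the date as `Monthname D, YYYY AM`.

Both dates share Julian Day Number 2267227; in the Coptic calendar that is 6 Pashons 1211 AM.

Pashons 6, 1211 AM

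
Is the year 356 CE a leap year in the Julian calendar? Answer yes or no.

yes

356 mod 4 = 0, so it is a leap year in the Julian calendar.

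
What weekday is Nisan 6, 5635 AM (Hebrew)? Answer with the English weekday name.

Equivalently 11 April 1875 Gregorian, JDN 2405990.
Since JDN mod 7 = 6 (0 = Monday), the day is Sunday.

Sunday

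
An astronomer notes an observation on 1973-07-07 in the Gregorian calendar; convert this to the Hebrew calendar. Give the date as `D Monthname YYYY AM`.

Both dates share Julian Day Number 2441871; in the Hebrew calendar that is 7 Tammuz 5733 AM.

7 Tammuz 5733 AM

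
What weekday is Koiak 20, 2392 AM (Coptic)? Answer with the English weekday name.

This is JDN 2698452 (4 January 2676 Gregorian).
Since JDN mod 7 = 1 (0 = Monday), the day is Tuesday.

Tuesday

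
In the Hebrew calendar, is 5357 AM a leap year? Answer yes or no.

Hebrew year 5357 is year 18 of its 19-year Metonic cycle; leap years are at positions 3, 6, 8, 11, 14, 17, 19, so it is a common year (12 months).

no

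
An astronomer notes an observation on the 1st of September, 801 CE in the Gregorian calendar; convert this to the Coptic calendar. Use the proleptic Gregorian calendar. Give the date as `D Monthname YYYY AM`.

Julian Day Number of the source date = 2013863.
Converting JDN 2013863 to the Coptic calendar gives 5 Pi Kogi Enavot 517 AM.

5 Pi Kogi Enavot 517 AM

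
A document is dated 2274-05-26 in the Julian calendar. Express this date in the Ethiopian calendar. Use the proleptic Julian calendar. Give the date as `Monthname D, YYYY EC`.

Sene 1, 2266 EC

Julian Day Number of the source date = 2551782.
Converting JDN 2551782 to the Ethiopian calendar gives 1 Sene 2266 EC.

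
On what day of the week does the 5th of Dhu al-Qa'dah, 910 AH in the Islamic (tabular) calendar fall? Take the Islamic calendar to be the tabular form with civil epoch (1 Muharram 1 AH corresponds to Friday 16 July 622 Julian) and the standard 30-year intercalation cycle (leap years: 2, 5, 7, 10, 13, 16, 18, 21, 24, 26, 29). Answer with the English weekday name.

Wednesday

In the proleptic Gregorian calendar this is 19 April 1505 (JDN 2270858).
JDN 2270858 mod 7 = 2, and JDN 0 was a Monday, so this is a Wednesday.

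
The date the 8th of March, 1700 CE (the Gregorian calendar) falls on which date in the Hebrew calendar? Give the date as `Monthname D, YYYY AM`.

Julian Day Number of the source date = 2342039.
Converting JDN 2342039 to the Hebrew calendar gives 17 Adar 5460 AM.

Adar 17, 5460 AM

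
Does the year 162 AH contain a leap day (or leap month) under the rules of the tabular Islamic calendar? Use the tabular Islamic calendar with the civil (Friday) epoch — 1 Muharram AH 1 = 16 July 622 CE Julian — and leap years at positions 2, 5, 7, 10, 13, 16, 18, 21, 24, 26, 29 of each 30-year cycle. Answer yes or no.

no

Year 162 AH is year 12 of its 30-year cycle; leap positions are 2, 5, 7, 10, 13, 16, 18, 21, 24, 26, 29, so it is a common year (354 days).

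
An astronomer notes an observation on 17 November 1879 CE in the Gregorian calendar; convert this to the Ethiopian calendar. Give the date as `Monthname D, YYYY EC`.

Both dates share Julian Day Number 2407671; in the Ethiopian calendar that is 8 Hidar 1872 EC.

Hidar 8, 1872 EC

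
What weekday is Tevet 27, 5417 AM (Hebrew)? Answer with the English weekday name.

In the Gregorian calendar this is 12 January 1657 (JDN 2326279).
2326279 ≡ 4 (mod 7); counting from Monday = 0 gives Friday.

Friday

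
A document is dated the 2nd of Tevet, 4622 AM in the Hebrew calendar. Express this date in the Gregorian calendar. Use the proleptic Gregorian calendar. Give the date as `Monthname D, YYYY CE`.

Julian Day Number of the source date = 2035880.
Converting JDN 2035880 to the Gregorian calendar gives 12 December 861 CE.

December 12, 861 CE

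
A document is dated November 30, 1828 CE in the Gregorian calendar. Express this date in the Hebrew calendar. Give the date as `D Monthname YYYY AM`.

Both dates share Julian Day Number 2389057; in the Hebrew calendar that is 24 Kislev 5589 AM.

24 Kislev 5589 AM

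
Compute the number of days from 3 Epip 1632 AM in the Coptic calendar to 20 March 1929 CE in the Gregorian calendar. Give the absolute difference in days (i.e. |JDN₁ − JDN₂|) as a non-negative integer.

4636

JDN of the first date = 2421055.
JDN of the second date = 2425691.
|2425691 − 2421055| = 4636.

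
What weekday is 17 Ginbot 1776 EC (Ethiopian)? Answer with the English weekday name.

In the Gregorian calendar this is 23 May 1784 (JDN 2372796).
Since JDN mod 7 = 6 (0 = Monday), the day is Sunday.

Sunday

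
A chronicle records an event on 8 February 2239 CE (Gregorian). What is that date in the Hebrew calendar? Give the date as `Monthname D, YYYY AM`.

Adar I 3, 5999 AM

Both dates share Julian Day Number 2538876; in the Hebrew calendar that is 3 Adar I 5999 AM.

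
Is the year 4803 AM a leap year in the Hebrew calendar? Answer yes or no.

no

Hebrew year 4803 is year 15 of its 19-year Metonic cycle; leap years are at positions 3, 6, 8, 11, 14, 17, 19, so it is a common year (12 months).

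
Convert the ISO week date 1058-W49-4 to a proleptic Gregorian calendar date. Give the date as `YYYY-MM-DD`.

1058-12-09

ISO week 1 of 1058 is the week containing the first Thursday of 1058.
Week 49, day 4 (Thursday) lands on 1058-12-09.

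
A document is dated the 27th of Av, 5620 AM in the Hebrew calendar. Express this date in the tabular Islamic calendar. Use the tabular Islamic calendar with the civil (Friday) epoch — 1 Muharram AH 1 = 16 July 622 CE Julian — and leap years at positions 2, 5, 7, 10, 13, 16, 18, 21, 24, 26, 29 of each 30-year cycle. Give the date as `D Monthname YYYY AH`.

27 Muharram 1277 AH

The source date corresponds to 15 August 1860 in the Gregorian calendar (JDN 2400638).
That day falls on 27 Muharram 1277 AH in the tabular Islamic calendar.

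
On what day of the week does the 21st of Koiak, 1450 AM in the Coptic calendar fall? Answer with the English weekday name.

This is JDN 2354387 (28 December 1733 Gregorian).
Since JDN mod 7 = 0 (0 = Monday), the day is Monday.

Monday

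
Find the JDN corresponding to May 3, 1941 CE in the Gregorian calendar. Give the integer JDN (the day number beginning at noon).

JDN 2451545 is 1 January 2000 CE (Gregorian); the target day is −21427 days from there, so JDN = 2430118.

2430118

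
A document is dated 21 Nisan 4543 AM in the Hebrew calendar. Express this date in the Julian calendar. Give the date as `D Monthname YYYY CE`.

29 March 783 CE

Both dates share Julian Day Number 2007136; in the Julian calendar that is 29 March 783 CE.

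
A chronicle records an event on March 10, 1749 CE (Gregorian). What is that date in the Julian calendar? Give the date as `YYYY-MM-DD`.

The Julian–Gregorian offset here is 11 days (Julian trailing).
10 March 1749 Gregorian − 11 days → 27 February 1749 Julian.

1749-02-27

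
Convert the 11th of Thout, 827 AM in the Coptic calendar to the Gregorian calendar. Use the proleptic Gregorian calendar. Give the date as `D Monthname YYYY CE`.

Both dates share Julian Day Number 2126736; in the Gregorian calendar that is 15 September 1110 CE.

15 September 1110 CE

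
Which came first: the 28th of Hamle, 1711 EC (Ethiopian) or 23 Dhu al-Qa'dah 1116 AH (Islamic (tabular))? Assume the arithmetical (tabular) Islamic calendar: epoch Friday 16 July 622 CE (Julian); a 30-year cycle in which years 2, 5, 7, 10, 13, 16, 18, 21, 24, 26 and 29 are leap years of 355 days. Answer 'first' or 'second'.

The two dates have Julian Day Numbers 2349125 and 2343876 respectively.
Since 2343876 < 2349125, the second date comes first.

second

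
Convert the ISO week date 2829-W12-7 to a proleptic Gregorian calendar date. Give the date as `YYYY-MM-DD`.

2829-03-25

ISO week 1 of 2829 is the week containing the first Thursday of 2829.
Week 12, day 7 (Sunday) lands on 2829-03-25.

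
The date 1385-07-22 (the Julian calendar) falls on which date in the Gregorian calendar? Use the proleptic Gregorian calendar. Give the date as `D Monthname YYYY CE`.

The Julian–Gregorian offset here is 8 days (Julian trailing).
22 July 1385 Julian + 8 days → 30 July 1385 Gregorian.

30 July 1385 CE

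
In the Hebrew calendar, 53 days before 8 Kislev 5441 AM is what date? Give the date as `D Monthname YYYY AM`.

14 Tishrei 5441 AM

Counting 53 days back from JDN 2335001 reaches JDN 2334948, which is 14 Tishrei 5441 AM.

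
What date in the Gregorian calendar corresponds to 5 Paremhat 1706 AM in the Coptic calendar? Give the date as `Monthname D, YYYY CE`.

Both dates share Julian Day Number 2447965; in the Gregorian calendar that is 14 March 1990 CE.

March 14, 1990 CE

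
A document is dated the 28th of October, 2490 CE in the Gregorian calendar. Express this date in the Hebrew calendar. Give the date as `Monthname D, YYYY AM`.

Cheshvan 13, 6251 AM

Julian Day Number of the source date = 2630815.
Converting JDN 2630815 to the Hebrew calendar gives 13 Cheshvan 6251 AM.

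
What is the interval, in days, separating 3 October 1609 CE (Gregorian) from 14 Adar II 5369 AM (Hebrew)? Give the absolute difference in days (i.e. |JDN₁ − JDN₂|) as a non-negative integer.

First date → JDN 2309011; second date → JDN 2308814.
The interval is |2309011 − 2308814| = 197 days.

197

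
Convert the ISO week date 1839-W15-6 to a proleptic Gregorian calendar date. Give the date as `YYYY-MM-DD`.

1839-04-13

ISO week 1 of 1839 is the week containing the first Thursday of 1839.
Week 15, day 6 (Saturday) lands on 1839-04-13.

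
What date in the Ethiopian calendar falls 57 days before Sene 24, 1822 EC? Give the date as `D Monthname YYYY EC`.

27 Miyazya 1822 EC

The starting date is JDN 2389634; 2389634 − 57 = 2389577.
JDN 2389577 corresponds to 27 Miyazya 1822 EC.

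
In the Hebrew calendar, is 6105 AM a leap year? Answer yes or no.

Hebrew year 6105 is year 6 of its 19-year Metonic cycle; leap years are at positions 3, 6, 8, 11, 14, 17, 19, so it is a leap year (13 months).

yes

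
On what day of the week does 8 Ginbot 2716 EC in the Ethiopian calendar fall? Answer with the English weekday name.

Equivalently 22 May 2724 Gregorian, JDN 2716122.
2716122 ≡ 3 (mod 7); counting from Monday = 0 gives Thursday.

Thursday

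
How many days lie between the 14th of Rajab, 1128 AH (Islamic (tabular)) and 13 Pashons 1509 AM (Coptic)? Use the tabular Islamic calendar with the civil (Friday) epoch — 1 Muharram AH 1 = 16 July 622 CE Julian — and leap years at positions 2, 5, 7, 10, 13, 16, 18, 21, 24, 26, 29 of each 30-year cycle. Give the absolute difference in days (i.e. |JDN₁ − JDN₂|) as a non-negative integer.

First date → JDN 2348001; second date → JDN 2376079.
The interval is |2348001 − 2376079| = 28078 days.

28078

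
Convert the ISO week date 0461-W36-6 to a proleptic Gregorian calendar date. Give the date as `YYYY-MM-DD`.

ISO week 1 of 461 is the week containing the first Thursday of 461.
Week 36, day 6 (Saturday) lands on 0461-09-10.

0461-09-10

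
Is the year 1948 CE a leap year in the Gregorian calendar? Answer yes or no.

1948 is divisible by 4 and not by 100, so it is a leap year.

yes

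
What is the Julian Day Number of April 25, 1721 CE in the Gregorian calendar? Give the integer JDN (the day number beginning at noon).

2349757

JDN 2400001 is 17 November 1858 CE (Gregorian), MJD 0; the target day is −50244 days from there, so JDN = 2349757.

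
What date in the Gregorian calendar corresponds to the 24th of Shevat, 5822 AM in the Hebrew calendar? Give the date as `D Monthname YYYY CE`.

Julian Day Number of the source date = 2474225.
Converting JDN 2474225 to the Gregorian calendar gives 4 February 2062 CE.

4 February 2062 CE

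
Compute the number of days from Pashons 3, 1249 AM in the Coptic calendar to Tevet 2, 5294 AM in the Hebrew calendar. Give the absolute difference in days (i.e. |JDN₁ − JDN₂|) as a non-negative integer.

236

JDN of the first date = 2281104.
JDN of the second date = 2281340.
|2281340 − 2281104| = 236.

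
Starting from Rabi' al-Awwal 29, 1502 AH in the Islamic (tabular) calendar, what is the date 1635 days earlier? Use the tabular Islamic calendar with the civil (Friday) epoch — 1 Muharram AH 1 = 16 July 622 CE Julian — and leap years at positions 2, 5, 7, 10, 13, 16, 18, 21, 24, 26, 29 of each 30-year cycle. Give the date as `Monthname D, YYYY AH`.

Sha'ban 17, 1497 AH

Counting 1635 days back from JDN 2480431 reaches JDN 2478796, which is Sha'ban 17, 1497 AH.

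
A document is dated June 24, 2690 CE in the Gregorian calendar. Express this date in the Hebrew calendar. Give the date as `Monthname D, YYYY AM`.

Sivan 24, 6450 AM

Julian Day Number of the source date = 2703737.
Converting JDN 2703737 to the Hebrew calendar gives 24 Sivan 6450 AM.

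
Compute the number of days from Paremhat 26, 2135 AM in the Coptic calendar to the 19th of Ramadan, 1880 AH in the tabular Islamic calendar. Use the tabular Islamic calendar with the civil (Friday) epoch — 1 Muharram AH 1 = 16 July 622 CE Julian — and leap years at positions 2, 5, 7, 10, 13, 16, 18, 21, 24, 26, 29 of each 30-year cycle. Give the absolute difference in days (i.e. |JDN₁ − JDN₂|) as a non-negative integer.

JDN of the first date = 2604678.
JDN of the second date = 2614549.
|2614549 − 2604678| = 9871.

9871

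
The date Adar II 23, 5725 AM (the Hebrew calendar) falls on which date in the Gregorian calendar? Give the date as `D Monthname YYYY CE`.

27 March 1965 CE

Both dates share Julian Day Number 2438847; in the Gregorian calendar that is 27 March 1965 CE.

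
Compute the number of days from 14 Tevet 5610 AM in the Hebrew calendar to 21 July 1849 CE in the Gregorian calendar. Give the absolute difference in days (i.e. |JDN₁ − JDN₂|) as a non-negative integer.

JDN of the first date = 2396756.
JDN of the second date = 2396595.
|2396595 − 2396756| = 161.

161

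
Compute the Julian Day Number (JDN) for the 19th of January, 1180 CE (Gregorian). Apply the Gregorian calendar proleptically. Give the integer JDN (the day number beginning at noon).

2152064

JDN 2299161 is 15 October 1582 CE (Gregorian); the target day is −147097 days from there, so JDN = 2152064.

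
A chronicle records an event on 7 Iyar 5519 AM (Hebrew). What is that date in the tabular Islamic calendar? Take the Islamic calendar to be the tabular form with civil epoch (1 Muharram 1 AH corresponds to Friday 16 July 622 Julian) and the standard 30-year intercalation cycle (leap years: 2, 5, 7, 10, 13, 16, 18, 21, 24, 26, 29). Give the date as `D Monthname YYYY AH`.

Both dates share Julian Day Number 2363645; in the tabular Islamic calendar that is 7 Ramadan 1172 AH.

7 Ramadan 1172 AH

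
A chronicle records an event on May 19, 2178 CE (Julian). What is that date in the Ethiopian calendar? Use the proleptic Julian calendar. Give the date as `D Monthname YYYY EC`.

24 Ginbot 2170 EC

Both dates share Julian Day Number 2516711; in the Ethiopian calendar that is 24 Ginbot 2170 EC.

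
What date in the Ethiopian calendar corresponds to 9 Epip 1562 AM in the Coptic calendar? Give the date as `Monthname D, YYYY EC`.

Both dates share Julian Day Number 2395493; in the Ethiopian calendar that is 9 Hamle 1838 EC.

Hamle 9, 1838 EC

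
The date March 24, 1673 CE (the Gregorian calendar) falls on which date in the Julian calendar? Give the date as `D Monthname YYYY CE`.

At this point the Julian calendar is 10 days behind the Gregorian.
24 March 1673 Gregorian − 10 days → 14 March 1673 Julian.

14 March 1673 CE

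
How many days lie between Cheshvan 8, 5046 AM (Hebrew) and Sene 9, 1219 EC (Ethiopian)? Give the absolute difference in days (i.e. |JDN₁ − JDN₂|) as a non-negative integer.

JDN of the first date = 2190685.
JDN of the second date = 2169373.
|2169373 − 2190685| = 21312.

21312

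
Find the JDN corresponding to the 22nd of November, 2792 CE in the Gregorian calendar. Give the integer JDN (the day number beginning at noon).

2741143

JDN 2451545 is 1 January 2000 CE (Gregorian); the target day is +289598 days from there, so JDN = 2741143.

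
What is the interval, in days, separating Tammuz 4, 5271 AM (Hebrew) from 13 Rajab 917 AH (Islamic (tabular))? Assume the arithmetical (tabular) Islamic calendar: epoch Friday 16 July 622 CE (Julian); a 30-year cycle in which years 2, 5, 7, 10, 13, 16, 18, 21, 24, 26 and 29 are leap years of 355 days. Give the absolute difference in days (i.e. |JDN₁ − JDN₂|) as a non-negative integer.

First date → JDN 2273131; second date → JDN 2273229.
The interval is |2273131 − 2273229| = 98 days.

98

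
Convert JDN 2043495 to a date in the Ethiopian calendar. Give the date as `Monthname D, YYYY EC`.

Tikimt 17, 875 EC

JDN 2043495 is 18 October 882 in the proleptic Gregorian calendar.
In the Ethiopian calendar that day is Tikimt 17, 875 EC.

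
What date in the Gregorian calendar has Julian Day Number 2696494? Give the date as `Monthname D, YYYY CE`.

August 25, 2670 CE

JDN 2451545 is 1 Jan 2000; 2696494 is +244949 days from there.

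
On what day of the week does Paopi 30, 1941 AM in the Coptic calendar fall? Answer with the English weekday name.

Thursday

In the Gregorian calendar this is 11 November 2224 (JDN 2533674).
Since JDN mod 7 = 3 (0 = Monday), the day is Thursday.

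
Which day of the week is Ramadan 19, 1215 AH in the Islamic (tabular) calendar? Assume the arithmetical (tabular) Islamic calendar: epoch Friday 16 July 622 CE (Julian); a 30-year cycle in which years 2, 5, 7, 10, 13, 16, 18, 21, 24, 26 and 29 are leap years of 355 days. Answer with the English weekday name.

Tuesday

In the Gregorian calendar this is 3 February 1801 (JDN 2378895).
Since JDN mod 7 = 1 (0 = Monday), the day is Tuesday.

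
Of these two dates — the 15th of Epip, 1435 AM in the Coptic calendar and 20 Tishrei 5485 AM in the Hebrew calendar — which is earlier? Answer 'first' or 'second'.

first

Converting both to JDN: 2349112 vs 2351018; the smaller is the first.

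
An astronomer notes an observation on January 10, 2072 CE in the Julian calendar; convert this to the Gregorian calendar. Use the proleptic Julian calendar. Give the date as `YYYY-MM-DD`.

2072-01-23

For dates in this range the Gregorian date is 13 days ahead of the Julian.
10 January 2072 Julian + 13 days → 23 January 2072 Gregorian.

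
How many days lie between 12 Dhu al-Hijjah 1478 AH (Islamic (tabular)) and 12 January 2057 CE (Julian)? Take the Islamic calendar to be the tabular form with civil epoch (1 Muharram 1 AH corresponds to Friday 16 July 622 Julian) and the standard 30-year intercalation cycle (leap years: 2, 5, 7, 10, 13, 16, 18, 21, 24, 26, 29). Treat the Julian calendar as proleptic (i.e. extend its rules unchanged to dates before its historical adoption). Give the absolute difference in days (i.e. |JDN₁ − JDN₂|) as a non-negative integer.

213

JDN of the first date = 2472176.
JDN of the second date = 2472389.
|2472389 − 2472176| = 213.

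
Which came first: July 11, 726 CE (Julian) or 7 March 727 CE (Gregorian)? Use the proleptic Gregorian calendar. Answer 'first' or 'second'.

first

Converting both to JDN: 1986421 vs 1986656; the smaller is the first.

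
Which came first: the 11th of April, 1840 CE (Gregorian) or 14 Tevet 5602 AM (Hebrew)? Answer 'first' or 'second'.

first

Converting both to JDN: 2393207 vs 2393832; the smaller is the first.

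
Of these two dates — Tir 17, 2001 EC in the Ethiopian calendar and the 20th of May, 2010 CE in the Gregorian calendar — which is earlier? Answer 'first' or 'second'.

The two dates have Julian Day Numbers 2454857 and 2455337 respectively.
Since 2454857 < 2455337, the first date comes first.

first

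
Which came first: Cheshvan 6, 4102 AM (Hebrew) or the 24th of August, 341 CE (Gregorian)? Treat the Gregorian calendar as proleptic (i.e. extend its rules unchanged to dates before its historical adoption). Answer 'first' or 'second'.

second

Converting both to JDN: 1845884 vs 1845843; the smaller is the second.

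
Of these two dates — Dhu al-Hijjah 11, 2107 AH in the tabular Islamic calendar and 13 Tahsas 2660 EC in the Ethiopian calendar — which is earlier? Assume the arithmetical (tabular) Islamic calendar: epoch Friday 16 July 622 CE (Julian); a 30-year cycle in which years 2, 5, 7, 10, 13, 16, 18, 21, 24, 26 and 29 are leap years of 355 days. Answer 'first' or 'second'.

Converting both to JDN: 2695071 vs 2695523; the smaller is the first.

first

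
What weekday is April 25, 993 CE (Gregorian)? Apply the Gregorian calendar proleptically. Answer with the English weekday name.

2083861 ≡ 3 (mod 7); counting from Monday = 0 gives Thursday.

Thursday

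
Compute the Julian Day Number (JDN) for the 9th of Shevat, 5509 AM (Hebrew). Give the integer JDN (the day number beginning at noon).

In the Gregorian calendar the same day is 28 January 1749.
JDN 2451545 is 1 January 2000 CE (Gregorian); the target day is −91648 days from there, so JDN = 2359897.

2359897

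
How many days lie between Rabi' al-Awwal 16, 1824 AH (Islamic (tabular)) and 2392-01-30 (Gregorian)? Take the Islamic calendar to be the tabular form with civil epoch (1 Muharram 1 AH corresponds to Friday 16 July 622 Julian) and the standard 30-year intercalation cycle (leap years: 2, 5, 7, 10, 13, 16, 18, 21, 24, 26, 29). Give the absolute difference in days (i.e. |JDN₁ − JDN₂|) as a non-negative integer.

First date → JDN 2594524; second date → JDN 2594749.
The interval is |2594524 − 2594749| = 225 days.

225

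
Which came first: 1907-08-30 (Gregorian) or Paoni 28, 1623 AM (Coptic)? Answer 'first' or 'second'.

second

Converting both to JDN: 2417818 vs 2417762; the smaller is the second.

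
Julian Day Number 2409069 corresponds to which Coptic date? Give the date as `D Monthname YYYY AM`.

5 Thout 1600 AM

JDN 2409069 is 15 September 1883 in the Gregorian calendar.
In the Coptic calendar that day is 5 Thout 1600 AM.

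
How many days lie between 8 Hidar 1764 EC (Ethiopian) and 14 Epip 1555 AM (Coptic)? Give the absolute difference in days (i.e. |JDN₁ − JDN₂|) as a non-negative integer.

24717

First date → JDN 2368224; second date → JDN 2392941.
The interval is |2368224 − 2392941| = 24717 days.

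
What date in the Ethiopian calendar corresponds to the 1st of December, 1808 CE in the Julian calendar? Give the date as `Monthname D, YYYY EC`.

Tahsas 5, 1801 EC

Julian Day Number of the source date = 2381765.
Converting JDN 2381765 to the Ethiopian calendar gives 5 Tahsas 1801 EC.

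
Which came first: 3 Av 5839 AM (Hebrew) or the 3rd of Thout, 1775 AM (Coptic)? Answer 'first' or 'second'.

second

The two dates have Julian Day Numbers 2480611 and 2472985 respectively.
Since 2472985 < 2480611, the second date comes first.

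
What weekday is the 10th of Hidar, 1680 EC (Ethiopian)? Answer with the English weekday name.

Equivalently 17 November 1687 Gregorian, JDN 2337545.
JDN 2337545 mod 7 = 0, and JDN 0 was a Monday, so this is a Monday.

Monday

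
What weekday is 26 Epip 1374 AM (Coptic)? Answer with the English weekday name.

Tuesday

Equivalently 30 July 1658 Gregorian, JDN 2326843.
JDN 2326843 mod 7 = 1, and JDN 0 was a Monday, so this is a Tuesday.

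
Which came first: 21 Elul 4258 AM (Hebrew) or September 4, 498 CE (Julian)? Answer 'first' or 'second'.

Converting both to JDN: 1903189 vs 1903199; the smaller is the first.

first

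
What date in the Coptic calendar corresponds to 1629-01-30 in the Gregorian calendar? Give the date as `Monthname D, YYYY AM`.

Tobi 25, 1345 AM

Both dates share Julian Day Number 2316070; in the Coptic calendar that is 25 Tobi 1345 AM.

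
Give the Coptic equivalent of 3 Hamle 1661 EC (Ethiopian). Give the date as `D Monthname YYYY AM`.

Julian Day Number of the source date = 2330838.
Converting JDN 2330838 to the Coptic calendar gives 3 Epip 1385 AM.

3 Epip 1385 AM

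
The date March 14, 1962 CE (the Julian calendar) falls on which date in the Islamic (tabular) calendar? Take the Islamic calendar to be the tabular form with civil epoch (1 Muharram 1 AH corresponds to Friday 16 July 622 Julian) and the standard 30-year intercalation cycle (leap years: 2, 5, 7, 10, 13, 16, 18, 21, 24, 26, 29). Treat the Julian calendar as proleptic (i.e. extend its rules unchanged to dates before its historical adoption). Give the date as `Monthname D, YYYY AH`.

Shawwal 20, 1381 AH

Both dates share Julian Day Number 2437751; in the tabular Islamic calendar that is 20 Shawwal 1381 AH.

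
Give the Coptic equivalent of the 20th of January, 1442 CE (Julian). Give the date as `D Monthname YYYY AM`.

The source date corresponds to 29 January 1442 in the proleptic Gregorian calendar (JDN 2247768).
That day falls on 25 Tobi 1158 AM in the Coptic calendar.

25 Tobi 1158 AM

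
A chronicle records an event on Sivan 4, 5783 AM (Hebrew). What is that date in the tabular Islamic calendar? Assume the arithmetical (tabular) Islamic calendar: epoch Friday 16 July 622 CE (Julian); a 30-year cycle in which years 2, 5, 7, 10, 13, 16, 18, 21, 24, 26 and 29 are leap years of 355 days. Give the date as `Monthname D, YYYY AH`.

Dhu al-Qa'dah 4, 1444 AH

Both dates share Julian Day Number 2460089; in the tabular Islamic calendar that is 4 Dhu al-Qa'dah 1444 AH.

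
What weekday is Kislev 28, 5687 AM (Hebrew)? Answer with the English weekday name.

Saturday

This is JDN 2424854 (4 December 1926 Gregorian).
Since JDN mod 7 = 5 (0 = Monday), the day is Saturday.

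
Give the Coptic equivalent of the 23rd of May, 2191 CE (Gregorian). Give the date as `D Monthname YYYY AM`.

14 Pashons 1907 AM

Julian Day Number of the source date = 2521449.
Converting JDN 2521449 to the Coptic calendar gives 14 Pashons 1907 AM.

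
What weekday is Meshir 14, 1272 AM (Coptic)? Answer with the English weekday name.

In the proleptic Gregorian calendar this is 19 February 1556 (JDN 2289426).
Since JDN mod 7 = 6 (0 = Monday), the day is Sunday.

Sunday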